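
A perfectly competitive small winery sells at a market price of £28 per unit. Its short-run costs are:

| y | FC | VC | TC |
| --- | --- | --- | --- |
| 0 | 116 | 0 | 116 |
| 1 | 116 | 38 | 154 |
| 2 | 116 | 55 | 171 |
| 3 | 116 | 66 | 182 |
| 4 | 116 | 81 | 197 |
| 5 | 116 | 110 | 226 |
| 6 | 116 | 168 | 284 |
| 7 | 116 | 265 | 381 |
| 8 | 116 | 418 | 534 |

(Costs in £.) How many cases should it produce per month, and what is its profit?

y = 4; profit = -£85

Compute π = P·y − TC at each output: y=0: -116; y=1: -126; y=2: -115; y=3: -98; y=4: -85; y=5: -86; y=6: -116; y=7: -185; y=8: -310.
Profit is maximized at y = 4. AVC there is 81/4 = £20.25 ≤ P, so producing beats shutting down (which would give -£116).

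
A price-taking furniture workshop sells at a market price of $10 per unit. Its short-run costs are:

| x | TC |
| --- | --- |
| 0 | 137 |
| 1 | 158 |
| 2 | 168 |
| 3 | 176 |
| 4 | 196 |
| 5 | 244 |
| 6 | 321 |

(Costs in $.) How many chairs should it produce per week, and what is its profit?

x = 0 (shut down); profit = -$137

Compute π = P·x − TC at each output: x=0: -137; x=1: -148; x=2: -148; x=3: -146; x=4: -156; x=5: -194; x=6: -261.
Profit is highest at x = 0. Equivalently, the lowest AVC in the table is 39/3 ≈ $13 at x = 3, and P = $10 falls below it — price never covers variable cost, so the firm shuts down and loses only its fixed cost.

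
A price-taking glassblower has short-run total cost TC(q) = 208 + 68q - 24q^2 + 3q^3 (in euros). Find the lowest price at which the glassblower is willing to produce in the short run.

€20 per unit

The shutdown price is the minimum of AVC. VC = 68q - 24q^2 + 3q^3, so AVC = 68 - 24q + 3q^2.
At the minimum of AVC, MC = AVC. MC = 68 - 48q + 9q^2; setting MC = AVC gives 6q^2 - 24q = 0, so q = 4. min AVC = 20.
For P < €20 the firm produces nothing.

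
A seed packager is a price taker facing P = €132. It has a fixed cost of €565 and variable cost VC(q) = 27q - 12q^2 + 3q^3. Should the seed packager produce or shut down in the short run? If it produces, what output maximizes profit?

Produce at q = 5

From TC, MC = TC'(q) = 27 - 24q + 9q^2 and AVC = VC/q = 27 - 12q + 3q^2.
AVC hits its minimum where MC = AVC, at q = 2, giving min AVC = 27 - 12·2 + 3·2^2 = €15.
Since P = €132 ≥ min AVC = €15, price covers variable cost and the firm should produce.
Set P = MC: 132 = 27 - 24q + 9q^2 → -105 - 24q + 9q^2 = 0. The roots are q = -7/3 and q = 5; the profit-maximizing output is on the rising part of MC, so q* = 5.
Check: AVC at q = 5 is €42 ≤ P, so revenue covers variable cost.
Profit = P·q − TC = 132·5 − 775 = -€115, a loss, but smaller than the €565 fixed cost the firm would lose by shutting down.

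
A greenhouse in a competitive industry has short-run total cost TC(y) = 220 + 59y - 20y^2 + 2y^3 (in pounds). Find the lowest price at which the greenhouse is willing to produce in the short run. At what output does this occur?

Short-run supply begins at min AVC. From VC = 59y - 20y^2 + 2y^3, AVC = 59 - 20y + 2y^2.
dAVC/dy = -20 + 4y = 0 gives y = 5. min AVC = 59 - 20·5 + 2·5^2 = 9.
The firm shuts down for any P below £9.

£9 per unit, at y = 5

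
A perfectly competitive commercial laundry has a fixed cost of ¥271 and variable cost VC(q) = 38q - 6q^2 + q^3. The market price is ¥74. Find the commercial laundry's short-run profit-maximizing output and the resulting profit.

AVC = 38 - 6q + q^2 has its minimum ¥29 at q = 3; price ¥74 clears that bar, so the firm operates.
With MC = 38 - 12q + 3q^2, P = MC on the upward-sloping part at q* = 6.
TR = 74·6 = 444. TC = 271 + 228 = 499. Profit = 444 − 499 = -¥55.
That loss of ¥55 beats the ¥271 the firm would lose by shutting down; producing recovers ¥216 of fixed cost.

Profit = -¥55 at q = 6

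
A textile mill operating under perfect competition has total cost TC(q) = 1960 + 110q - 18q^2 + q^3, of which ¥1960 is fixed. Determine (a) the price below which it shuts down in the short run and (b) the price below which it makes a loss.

Shutdown price = min AVC. AVC = 110 - 18q + q^2, with vertex at q = 9 and minimum ¥29.
ATC = 1960/q + 110 - 18q + q^2. Setting dATC/dq = −1960/q^2 − 18 + 2q = 0 gives q = 14 (since 2·14^3 − 18·14^2 = 1960).
min ATC = 1960/14 + 110 − 18·14 + 14^2 = ¥194. That is the break-even price.
For ¥29 ≤ P < ¥194 the firm produces at a loss; below ¥29 it shuts down.

Shutdown price = ¥29; break-even price = ¥194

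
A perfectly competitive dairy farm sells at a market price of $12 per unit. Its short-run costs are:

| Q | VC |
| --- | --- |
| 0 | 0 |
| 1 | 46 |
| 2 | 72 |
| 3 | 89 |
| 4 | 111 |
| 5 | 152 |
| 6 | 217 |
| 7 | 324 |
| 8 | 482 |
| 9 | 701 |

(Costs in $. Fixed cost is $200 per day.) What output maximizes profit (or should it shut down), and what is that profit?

Profit at each row (π = 12Q − TC): Q=0: -200; Q=1: -234; Q=2: -248; Q=3: -253; Q=4: -263; Q=5: -292; Q=6: -345; Q=7: -440; Q=8: -586; Q=9: -793.
Profit is highest at Q = 0. Equivalently, the lowest AVC in the table is 111/4 ≈ $27.75 at Q = 4, and P = $12 falls below it — price never covers variable cost, so the firm shuts down and loses only its fixed cost.

Q = 0 (shut down); profit = -$200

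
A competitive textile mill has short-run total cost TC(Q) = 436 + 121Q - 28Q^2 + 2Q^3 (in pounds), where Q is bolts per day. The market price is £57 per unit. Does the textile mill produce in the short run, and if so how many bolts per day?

Produce at Q = 8

Variable cost is VC = 121Q - 28Q^2 + 2Q^3, so AVC = VC/Q = 121 - 28Q + 2Q^2 and MC = dTC/dQ = 121 - 56Q + 6Q^2.
AVC hits its minimum where MC = AVC, at Q = 7, giving min AVC = 121 - 28·7 + 2·7^2 = £23.
P = £57 exceeds min AVC = £23, so the firm stays open.
Solving P = MC: 64 - 56Q + 6Q^2 = 0 ⇒ Q = 4/3 or 8. On the upward-sloping branch, Q* = 8.
Check: AVC at Q = 8 is £25 ≤ P, so revenue covers variable cost.
Profit = P·Q − TC = 57·8 − 636 = -£180, a loss, but smaller than the £436 fixed cost the firm would lose by shutting down.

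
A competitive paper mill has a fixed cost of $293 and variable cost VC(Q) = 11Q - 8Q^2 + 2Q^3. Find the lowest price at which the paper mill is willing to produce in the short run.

$3 per unit

Short-run supply begins at min AVC. From VC = 11Q - 8Q^2 + 2Q^3, AVC = 11 - 8Q + 2Q^2.
At the minimum of AVC, MC = AVC. MC = 11 - 16Q + 6Q^2; setting MC = AVC gives 4Q^2 - 8Q = 0, so Q = 2. min AVC = 3.
The firm shuts down for any P below $3.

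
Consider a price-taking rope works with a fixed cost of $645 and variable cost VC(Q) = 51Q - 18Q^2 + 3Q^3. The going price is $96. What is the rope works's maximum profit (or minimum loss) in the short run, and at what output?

AVC = 51 - 18Q + 3Q^2; min AVC = $24 at Q = 3. Since P = $96 ≥ min AVC, the firm produces.
MC = 51 - 36Q + 9Q^2. Setting P = MC and taking the root on the rising branch gives Q* = 5.
TR = 96·5 = 480. TC = 645 + 180 = 825. Profit = 480 − 825 = -$345.
That loss of $345 beats the $645 the firm would lose by shutting down; producing recovers $300 of fixed cost.

Profit = -$345 at Q = 5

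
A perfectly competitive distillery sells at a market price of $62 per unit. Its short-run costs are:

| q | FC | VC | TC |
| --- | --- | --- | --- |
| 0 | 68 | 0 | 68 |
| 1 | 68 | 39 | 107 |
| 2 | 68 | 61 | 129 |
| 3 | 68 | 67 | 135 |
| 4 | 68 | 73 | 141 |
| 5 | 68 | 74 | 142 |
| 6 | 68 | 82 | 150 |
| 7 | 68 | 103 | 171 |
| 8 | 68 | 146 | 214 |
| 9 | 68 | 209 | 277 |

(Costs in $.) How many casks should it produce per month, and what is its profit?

q = 8; profit = $282

Profit at each row (π = 62q − TC): q=0: -68; q=1: -45; q=2: -5; q=3: 51; q=4: 107; q=5: 168; q=6: 222; q=7: 263; q=8: 282; q=9: 281.
Profit is maximized at q = 8. AVC there is 146/8 = $18.25 ≤ P, so producing beats shutting down (which would give -$68).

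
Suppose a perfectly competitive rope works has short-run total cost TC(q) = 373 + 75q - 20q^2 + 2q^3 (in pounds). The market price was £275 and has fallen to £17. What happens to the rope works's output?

Output falls from 10 to 0 (the firm shuts down)

MC = 75 - 40q + 6q^2; the shutdown threshold is min AVC = £25 (at q = 5).
At P = £275 ≥ min AVC, set P = MC on the rising branch: q = 10.
At P = £17 < min AVC = £25, price no longer covers variable cost at any output, so the firm shuts down: q = 0.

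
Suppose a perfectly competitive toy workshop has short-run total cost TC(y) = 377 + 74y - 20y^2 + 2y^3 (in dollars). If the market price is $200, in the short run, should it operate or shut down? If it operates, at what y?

Produce at y = 9

Strip out fixed cost: VC = 74y - 20y^2 + 2y^3. Then AVC = 74 - 20y + 2y^2 and MC = 74 - 40y + 6y^2.
The AVC parabola has its vertex at y = 20/4 = 5, where AVC = 74 - 20·5 + 2·5^2 = $24.
P = $200 exceeds min AVC = $24, so the firm stays open.
Set P = MC: 200 = 74 - 40y + 6y^2 → -126 - 40y + 6y^2 = 0. The roots are y = -7/3 and y = 9; the profit-maximizing output is on the rising part of MC, so y* = 9.
Check: AVC at y = 9 is $56 ≤ P, so revenue covers variable cost.
Profit = P·y − TC = 200·9 − 881 = $919.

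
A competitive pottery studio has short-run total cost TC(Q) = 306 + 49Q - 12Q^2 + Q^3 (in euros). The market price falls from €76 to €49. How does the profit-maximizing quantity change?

MC = 49 - 24Q + 3Q^2; the shutdown threshold is min AVC = €13 (at Q = 6).
With P = €76 above the shutdown price, P = MC gives Q = 9.
At P = €49 ≥ min AVC, set P = MC: Q = 8. The firm stays open but cuts output.

Output falls from 9 to 8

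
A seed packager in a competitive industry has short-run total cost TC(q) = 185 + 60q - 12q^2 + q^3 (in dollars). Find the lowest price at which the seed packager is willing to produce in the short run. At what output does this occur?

$24 per unit, at q = 6

Short-run supply begins at min AVC. From VC = 60q - 12q^2 + q^3, AVC = 60 - 12q + q^2.
dAVC/dq = -12 + 2q = 0 gives q = 6. min AVC = 60 - 12·6 + 6^2 = 24.
So the shutdown price is $24.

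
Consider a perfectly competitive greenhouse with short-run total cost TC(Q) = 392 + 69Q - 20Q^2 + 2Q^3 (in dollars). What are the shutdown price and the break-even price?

Shutdown price = $19; break-even price = $83

Shutdown price = min AVC. AVC = 69 - 20Q + 2Q^2, with vertex at Q = 5 and minimum $19.
ATC = 392/Q + 69 - 20Q + 2Q^2. Setting dATC/dQ = −392/Q^2 − 20 + 4Q = 0 gives Q = 7 (since 4·7^3 − 20·7^2 = 392).
min ATC = 392/7 + 69 − 20·7 + 2·7^2 = $83. That is the break-even price.
For $19 ≤ P < $83 the firm produces at a loss; below $19 it shuts down.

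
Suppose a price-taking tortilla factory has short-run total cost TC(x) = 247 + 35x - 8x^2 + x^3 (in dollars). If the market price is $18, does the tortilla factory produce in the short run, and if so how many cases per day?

Shut down

Variable cost is VC = 35x - 8x^2 + x^3, so AVC = VC/x = 35 - 8x + x^2 and MC = dTC/dx = 35 - 16x + 3x^2.
The AVC parabola has its vertex at x = 8/2 = 4, where AVC = 35 - 8·4 + 4^2 = $19.
P = $18 lies below min AVC = $19; no output level covers variable cost.
The firm minimizes its loss by shutting down and losing only its fixed cost of $247.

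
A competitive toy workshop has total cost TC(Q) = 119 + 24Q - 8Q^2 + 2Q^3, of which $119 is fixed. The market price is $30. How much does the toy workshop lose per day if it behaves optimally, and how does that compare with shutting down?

AVC = 24 - 8Q + 2Q^2; min AVC = $16 at Q = 2. Since P = $30 ≥ min AVC, the firm produces.
MC = 24 - 16Q + 6Q^2. Setting P = MC and taking the root on the rising branch gives Q* = 3.
TR = 30·3 = 90. TC = 119 + 54 = 173. Profit = 90 − 173 = -$83.
Shutting down would mean losing the fixed cost of $119, so operating at a loss of $83 is better by $36.

Profit = -$83 at Q = 3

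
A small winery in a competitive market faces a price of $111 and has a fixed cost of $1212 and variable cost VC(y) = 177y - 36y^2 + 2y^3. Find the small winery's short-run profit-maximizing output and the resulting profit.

Profit = -$244 at y = 11

AVC = 177 - 36y + 2y^2 has its minimum $15 at y = 9; price $111 clears that bar, so the firm operates.
MC = 177 - 72y + 6y^2. Setting P = MC and taking the root on the rising branch gives y* = 11.
TR = 111·11 = 1221. TC = 1212 + 253 = 1465. Profit = 1221 − 1465 = -$244.
That loss of $244 beats the $1212 the firm would lose by shutting down; producing recovers $968 of fixed cost.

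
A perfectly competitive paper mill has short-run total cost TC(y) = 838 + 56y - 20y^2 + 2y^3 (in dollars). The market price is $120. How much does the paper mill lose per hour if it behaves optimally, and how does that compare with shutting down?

AVC = 56 - 20y + 2y^2 has its minimum $6 at y = 5; price $120 clears that bar, so the firm operates.
MC = 56 - 40y + 6y^2. Setting P = MC and taking the root on the rising branch gives y* = 8.
TR = 120·8 = 960. TC = 838 + 192 = 1030. Profit = 960 − 1030 = -$70.
By producing, the firm covers all variable cost plus $768 of fixed cost; shutting down would lose the full $838.

Profit = -$70 at y = 8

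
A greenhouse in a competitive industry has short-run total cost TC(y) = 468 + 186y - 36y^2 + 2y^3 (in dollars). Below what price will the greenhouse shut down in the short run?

The shutdown price is the minimum of AVC. VC = 186y - 36y^2 + 2y^3, so AVC = 186 - 36y + 2y^2.
At the minimum of AVC, MC = AVC. MC = 186 - 72y + 6y^2; setting MC = AVC gives 4y^2 - 36y = 0, so y = 9. min AVC = 24.
For P < $24 the firm produces nothing.

$24 per unit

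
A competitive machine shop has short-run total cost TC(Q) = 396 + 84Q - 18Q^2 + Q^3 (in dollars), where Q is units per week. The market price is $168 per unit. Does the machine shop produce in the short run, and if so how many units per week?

Produce at Q = 14

From TC, MC = TC'(Q) = 84 - 36Q + 3Q^2 and AVC = VC/Q = 84 - 18Q + Q^2.
The AVC parabola has its vertex at Q = 18/2 = 9, where AVC = 84 - 18·9 + 9^2 = $3.
Since P = $168 ≥ min AVC = $3, price covers variable cost and the firm should produce.
P = MC gives -84 - 36Q + 3Q^2 = 0, with roots -2 and 14. Take the larger (rising MC): Q* = 14.
Check: AVC at Q = 14 is $28 ≤ P, so revenue covers variable cost.
Profit = P·Q − TC = 168·14 − 788 = $1564.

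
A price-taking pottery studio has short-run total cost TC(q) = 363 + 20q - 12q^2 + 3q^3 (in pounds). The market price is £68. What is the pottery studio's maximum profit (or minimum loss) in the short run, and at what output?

AVC = 20 - 12q + 3q^2; min AVC = £8 at q = 2. Since P = £68 ≥ min AVC, the firm produces.
With MC = 20 - 24q + 9q^2, P = MC on the upward-sloping part at q* = 4.
TR = 68·4 = 272. TC = 363 + 80 = 443. Profit = 272 − 443 = -£171.
Shutting down would mean losing the fixed cost of £363, so operating at a loss of £171 is better by £192.

Profit = -£171 at q = 4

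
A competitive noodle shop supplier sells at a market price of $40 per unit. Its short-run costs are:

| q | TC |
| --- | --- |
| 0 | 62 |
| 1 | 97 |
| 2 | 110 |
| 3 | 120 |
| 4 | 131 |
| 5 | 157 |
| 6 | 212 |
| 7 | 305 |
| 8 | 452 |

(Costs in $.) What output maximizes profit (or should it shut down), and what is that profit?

Tabulate TR − TC: q=0: -62; q=1: -57; q=2: -30; q=3: 0; q=4: 29; q=5: 43; q=6: 28; q=7: -25; q=8: -132.
Profit is maximized at q = 5. AVC there is 95/5 = $19 ≤ P, so producing beats shutting down (which would give -$62).

q = 5; profit = $43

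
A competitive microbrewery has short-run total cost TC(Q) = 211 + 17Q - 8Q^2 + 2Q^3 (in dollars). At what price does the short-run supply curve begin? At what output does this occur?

The shutdown price is the minimum of AVC. VC = 17Q - 8Q^2 + 2Q^3, so AVC = 17 - 8Q + 2Q^2.
dAVC/dQ = -8 + 4Q = 0 gives Q = 2. min AVC = 17 - 8·2 + 2·2^2 = 9.
The firm shuts down for any P below $9.

$9 per unit, at Q = 2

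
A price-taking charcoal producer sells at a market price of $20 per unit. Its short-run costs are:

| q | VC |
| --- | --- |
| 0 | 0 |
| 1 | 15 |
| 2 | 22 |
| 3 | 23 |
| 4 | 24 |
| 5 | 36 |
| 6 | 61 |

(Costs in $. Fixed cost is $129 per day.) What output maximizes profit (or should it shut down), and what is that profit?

Compute π = P·q − TC at each output: q=0: -129; q=1: -124; q=2: -111; q=3: -92; q=4: -73; q=5: -65; q=6: -70.
Profit is maximized at q = 5. AVC there is 36/5 = $7.20 ≤ P, so producing beats shutting down (which would give -$129).

q = 5; profit = -$65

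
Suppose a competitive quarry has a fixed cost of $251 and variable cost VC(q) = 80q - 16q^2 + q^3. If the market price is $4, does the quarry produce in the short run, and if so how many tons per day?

Shut down

Strip out fixed cost: VC = 80q - 16q^2 + q^3. Then AVC = 80 - 16q + q^2 and MC = 80 - 32q + 3q^2.
The AVC parabola has its vertex at q = 16/2 = 8, where AVC = 80 - 16·8 + 8^2 = $16.
P = $4 lies below min AVC = $16; no output level covers variable cost.
Shutting down limits the loss to fixed cost, $251.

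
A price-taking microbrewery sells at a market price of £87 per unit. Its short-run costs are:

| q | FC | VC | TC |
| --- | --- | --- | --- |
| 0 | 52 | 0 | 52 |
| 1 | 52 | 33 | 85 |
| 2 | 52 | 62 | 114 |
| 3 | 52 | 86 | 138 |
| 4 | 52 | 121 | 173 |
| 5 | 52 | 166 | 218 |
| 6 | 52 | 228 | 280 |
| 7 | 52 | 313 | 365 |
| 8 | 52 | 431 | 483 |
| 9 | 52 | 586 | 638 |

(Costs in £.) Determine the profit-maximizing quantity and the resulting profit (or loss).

Profit at each row (π = 87q − TC): q=0: -52; q=1: 2; q=2: 60; q=3: 123; q=4: 175; q=5: 217; q=6: 242; q=7: 244; q=8: 213; q=9: 145.
Profit is maximized at q = 7. AVC there is 313/7 = £44.71 ≤ P, so producing beats shutting down (which would give -£52).

q = 7; profit = £244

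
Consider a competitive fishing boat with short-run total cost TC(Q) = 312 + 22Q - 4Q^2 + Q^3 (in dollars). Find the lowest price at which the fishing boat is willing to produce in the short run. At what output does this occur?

$18 per unit, at Q = 2

Short-run supply begins at min AVC. From VC = 22Q - 4Q^2 + Q^3, AVC = 22 - 4Q + Q^2.
dAVC/dQ = -4 + 2Q = 0 gives Q = 2. min AVC = 22 - 4·2 + 2^2 = 18.
For P < $18 the firm produces nothing.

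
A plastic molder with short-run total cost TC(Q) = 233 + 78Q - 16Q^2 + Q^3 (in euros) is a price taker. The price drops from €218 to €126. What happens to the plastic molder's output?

AVC = 78 - 16Q + Q^2, minimized at Q = 8 where min AVC = €14. MC = 78 - 32Q + 3Q^2.
At P = €218 ≥ min AVC, set P = MC on the rising branch: Q = 14.
At P = €126 ≥ min AVC, set P = MC: Q = 12. The firm stays open but cuts output.

Output falls from 14 to 12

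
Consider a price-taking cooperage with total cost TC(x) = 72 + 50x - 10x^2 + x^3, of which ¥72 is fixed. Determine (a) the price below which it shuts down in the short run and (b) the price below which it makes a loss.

Shutdown price = ¥25; break-even price = ¥38

AVC = 50 - 10x + x^2; minimized at x = 5, giving min AVC = ¥25. That is the shutdown price.
ATC = 72/x + 50 - 10x + x^2. Setting dATC/dx = −72/x^2 − 10 + 2x = 0 gives x = 6 (since 2·6^3 − 10·6^2 = 72).
min ATC = 72/6 + 50 − 10·6 + 6^2 = ¥38. That is the break-even price.
For ¥25 ≤ P < ¥38 the firm produces at a loss; below ¥25 it shuts down.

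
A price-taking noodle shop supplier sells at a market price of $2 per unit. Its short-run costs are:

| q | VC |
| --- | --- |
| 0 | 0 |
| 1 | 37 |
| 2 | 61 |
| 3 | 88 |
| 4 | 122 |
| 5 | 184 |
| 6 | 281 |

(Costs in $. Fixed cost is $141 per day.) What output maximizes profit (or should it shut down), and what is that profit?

q = 0 (shut down); profit = -$141

Tabulate TR − TC: q=0: -141; q=1: -176; q=2: -198; q=3: -223; q=4: -255; q=5: -315; q=6: -410.
Profit is highest at q = 0. Equivalently, the lowest AVC in the table is 88/3 ≈ $29.33 at q = 3, and P = $2 falls below it — price never covers variable cost, so the firm shuts down and loses only its fixed cost.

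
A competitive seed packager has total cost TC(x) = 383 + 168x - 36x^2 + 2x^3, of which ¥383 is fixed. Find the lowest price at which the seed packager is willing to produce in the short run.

Short-run supply begins at min AVC. From VC = 168x - 36x^2 + 2x^3, AVC = 168 - 36x + 2x^2.
At the minimum of AVC, MC = AVC. MC = 168 - 72x + 6x^2; setting MC = AVC gives 4x^2 - 36x = 0, so x = 9. min AVC = 6.
So the shutdown price is ¥6.

¥6 per unit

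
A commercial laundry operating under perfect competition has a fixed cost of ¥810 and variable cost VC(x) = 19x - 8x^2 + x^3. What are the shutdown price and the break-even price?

Shutdown price = ¥3; break-even price = ¥118

Shutdown price = min AVC. AVC = 19 - 8x + x^2, with vertex at x = 4 and minimum ¥3.
ATC = 810/x + 19 - 8x + x^2. Setting dATC/dx = −810/x^2 − 8 + 2x = 0 gives x = 9 (since 2·9^3 − 8·9^2 = 810).
min ATC = 810/9 + 19 − 8·9 + 9^2 = ¥118. That is the break-even price.
For ¥3 ≤ P < ¥118 the firm produces at a loss; below ¥3 it shuts down.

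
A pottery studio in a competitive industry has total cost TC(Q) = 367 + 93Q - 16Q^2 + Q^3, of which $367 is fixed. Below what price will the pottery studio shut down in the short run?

$29 per unit

The firm shuts down when price falls below the minimum of average variable cost. AVC = VC/Q = 93 - 16Q + Q^2.
At the minimum of AVC, MC = AVC. MC = 93 - 32Q + 3Q^2; setting MC = AVC gives 2Q^2 - 16Q = 0, so Q = 8. min AVC = 29.
The firm shuts down for any P below $29.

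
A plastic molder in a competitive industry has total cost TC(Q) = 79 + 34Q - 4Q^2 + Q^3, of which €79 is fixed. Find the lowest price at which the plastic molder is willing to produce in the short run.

€30 per unit

The firm shuts down when price falls below the minimum of average variable cost. AVC = VC/Q = 34 - 4Q + Q^2.
dAVC/dQ = -4 + 2Q = 0 gives Q = 2. min AVC = 34 - 4·2 + 2^2 = 30.
The firm shuts down for any P below €30.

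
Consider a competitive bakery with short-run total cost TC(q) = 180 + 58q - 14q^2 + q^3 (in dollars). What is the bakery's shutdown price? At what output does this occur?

The shutdown price is the minimum of AVC. VC = 58q - 14q^2 + q^3, so AVC = 58 - 14q + q^2.
dAVC/dq = -14 + 2q = 0 gives q = 7. min AVC = 58 - 14·7 + 7^2 = 9.
The firm shuts down for any P below $9.

$9 per unit, at q = 7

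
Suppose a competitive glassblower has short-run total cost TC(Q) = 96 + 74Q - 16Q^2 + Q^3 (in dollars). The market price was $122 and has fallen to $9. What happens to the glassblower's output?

Output falls from 12 to 0 (the firm shuts down)

MC = 74 - 32Q + 3Q^2; the shutdown threshold is min AVC = $10 (at Q = 8).
With P = $122 above the shutdown price, P = MC gives Q = 12.
At P = $9 < min AVC = $10, price no longer covers variable cost at any output, so the firm shuts down: Q = 0.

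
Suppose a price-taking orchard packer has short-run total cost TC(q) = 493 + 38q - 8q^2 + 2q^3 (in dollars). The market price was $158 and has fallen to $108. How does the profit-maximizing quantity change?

Output falls from 6 to 5

MC = 38 - 16q + 6q^2; the shutdown threshold is min AVC = $30 (at q = 2).
At P = $158 ≥ min AVC, set P = MC on the rising branch: q = 6.
At P = $108 ≥ min AVC, set P = MC: q = 5. The firm stays open but cuts output.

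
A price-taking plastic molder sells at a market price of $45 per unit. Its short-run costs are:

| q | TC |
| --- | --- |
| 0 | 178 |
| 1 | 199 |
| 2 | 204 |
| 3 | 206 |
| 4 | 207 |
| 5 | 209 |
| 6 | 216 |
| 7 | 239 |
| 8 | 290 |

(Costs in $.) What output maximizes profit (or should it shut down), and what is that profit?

q = 7; profit = $76

Profit at each row (π = 45q − TC): q=0: -178; q=1: -154; q=2: -114; q=3: -71; q=4: -27; q=5: 16; q=6: 54; q=7: 76; q=8: 70.
Profit is maximized at q = 7. AVC there is 61/7 = $8.71 ≤ P, so producing beats shutting down (which would give -$178).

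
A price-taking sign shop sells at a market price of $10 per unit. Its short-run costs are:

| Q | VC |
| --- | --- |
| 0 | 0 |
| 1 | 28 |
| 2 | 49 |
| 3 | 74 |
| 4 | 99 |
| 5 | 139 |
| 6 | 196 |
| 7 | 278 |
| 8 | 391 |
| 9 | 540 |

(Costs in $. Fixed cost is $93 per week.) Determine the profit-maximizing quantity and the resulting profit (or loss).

Tabulate TR − TC: Q=0: -93; Q=1: -111; Q=2: -122; Q=3: -137; Q=4: -152; Q=5: -182; Q=6: -229; Q=7: -301; Q=8: -404; Q=9: -543.
Profit is highest at Q = 0. Equivalently, the lowest AVC in the table is 49/2 ≈ $24.50 at Q = 2, and P = $10 falls below it — price never covers variable cost, so the firm shuts down and loses only its fixed cost.

Q = 0 (shut down); profit = -$93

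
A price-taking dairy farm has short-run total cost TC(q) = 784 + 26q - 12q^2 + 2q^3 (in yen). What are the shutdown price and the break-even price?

Shutdown price = ¥8; break-even price = ¥152

AVC = 26 - 12q + 2q^2; minimized at q = 3, giving min AVC = ¥8. That is the shutdown price.
ATC = 784/q + 26 - 12q + 2q^2. Setting dATC/dq = −784/q^2 − 12 + 4q = 0 gives q = 7 (since 4·7^3 − 12·7^2 = 784).
min ATC = 784/7 + 26 − 12·7 + 2·7^2 = ¥152. That is the break-even price.
For ¥8 ≤ P < ¥152 the firm produces at a loss; below ¥8 it shuts down.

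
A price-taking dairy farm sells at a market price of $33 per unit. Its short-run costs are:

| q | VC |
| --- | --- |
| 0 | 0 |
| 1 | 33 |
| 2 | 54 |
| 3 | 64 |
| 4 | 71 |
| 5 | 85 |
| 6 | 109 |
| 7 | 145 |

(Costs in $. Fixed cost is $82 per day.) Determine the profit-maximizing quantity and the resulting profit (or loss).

Profit at each row (π = 33q − TC): q=0: -82; q=1: -82; q=2: -70; q=3: -47; q=4: -21; q=5: -2; q=6: 7; q=7: 4.
Profit is maximized at q = 6. AVC there is 109/6 = $18.17 ≤ P, so producing beats shutting down (which would give -$82).

q = 6; profit = $7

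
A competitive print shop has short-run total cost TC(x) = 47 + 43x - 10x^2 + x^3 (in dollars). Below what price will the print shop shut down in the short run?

Short-run supply begins at min AVC. From VC = 43x - 10x^2 + x^3, AVC = 43 - 10x + x^2.
dAVC/dx = -10 + 2x = 0 gives x = 5. min AVC = 43 - 10·5 + 5^2 = 18.
So the shutdown price is $18.

$18 per unit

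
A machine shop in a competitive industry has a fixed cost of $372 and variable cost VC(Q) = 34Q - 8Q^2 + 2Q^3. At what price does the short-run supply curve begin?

The firm shuts down when price falls below the minimum of average variable cost. AVC = VC/Q = 34 - 8Q + 2Q^2.
At the minimum of AVC, MC = AVC. MC = 34 - 16Q + 6Q^2; setting MC = AVC gives 4Q^2 - 8Q = 0, so Q = 2. min AVC = 26.
So the shutdown price is $26.

$26 per unit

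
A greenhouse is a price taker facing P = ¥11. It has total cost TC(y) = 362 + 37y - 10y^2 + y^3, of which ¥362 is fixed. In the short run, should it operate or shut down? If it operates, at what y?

Strip out fixed cost: VC = 37y - 10y^2 + y^3. Then AVC = 37 - 10y + y^2 and MC = 37 - 20y + 3y^2.
AVC hits its minimum where MC = AVC, at y = 5, giving min AVC = 37 - 10·5 + 5^2 = ¥12.
With P < min AVC (¥11 < ¥12), every unit sold adds to the loss.
Best response: produce nothing and absorb the ¥362 fixed cost.

Shut down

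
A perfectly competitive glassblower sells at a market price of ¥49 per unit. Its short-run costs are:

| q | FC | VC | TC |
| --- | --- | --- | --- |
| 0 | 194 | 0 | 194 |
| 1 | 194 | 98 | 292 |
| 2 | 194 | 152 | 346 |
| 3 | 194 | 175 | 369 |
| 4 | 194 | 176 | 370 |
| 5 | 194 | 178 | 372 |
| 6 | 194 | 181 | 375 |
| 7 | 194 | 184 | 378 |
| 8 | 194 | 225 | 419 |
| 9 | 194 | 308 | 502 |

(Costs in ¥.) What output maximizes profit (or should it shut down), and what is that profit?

q = 8; profit = -¥27

Tabulate TR − TC: q=0: -194; q=1: -243; q=2: -248; q=3: -222; q=4: -174; q=5: -127; q=6: -81; q=7: -35; q=8: -27; q=9: -61.
Profit is maximized at q = 8. AVC there is 225/8 = ¥28.12 ≤ P, so producing beats shutting down (which would give -¥194).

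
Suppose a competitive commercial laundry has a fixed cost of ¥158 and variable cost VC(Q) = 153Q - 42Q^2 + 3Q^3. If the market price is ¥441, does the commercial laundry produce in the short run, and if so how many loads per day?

Strip out fixed cost: VC = 153Q - 42Q^2 + 3Q^3. Then AVC = 153 - 42Q + 3Q^2 and MC = 153 - 84Q + 9Q^2.
AVC is minimized where dAVC/dQ = -42 + 6Q = 0, at Q = 7; min AVC = 153 - 42·7 + 3·7^2 = ¥6.
Because ¥441 ≥ ¥6, revenue can cover variable cost; the firm operates.
P = MC gives -288 - 84Q + 9Q^2 = 0, with roots -8/3 and 12. Take the larger (rising MC): Q* = 12.
Check: AVC at Q = 12 is ¥81 ≤ P, so revenue covers variable cost.
Profit = P·Q − TC = 441·12 − 1130 = ¥4162.

Produce at Q = 12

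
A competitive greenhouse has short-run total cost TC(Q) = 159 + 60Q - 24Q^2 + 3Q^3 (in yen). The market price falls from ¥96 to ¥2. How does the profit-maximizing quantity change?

Output falls from 6 to 0 (the firm shuts down)

AVC = 60 - 24Q + 3Q^2, minimized at Q = 4 where min AVC = ¥12. MC = 60 - 48Q + 9Q^2.
With P = ¥96 above the shutdown price, P = MC gives Q = 6.
At P = ¥2 < min AVC = ¥12, price no longer covers variable cost at any output, so the firm shuts down: Q = 0.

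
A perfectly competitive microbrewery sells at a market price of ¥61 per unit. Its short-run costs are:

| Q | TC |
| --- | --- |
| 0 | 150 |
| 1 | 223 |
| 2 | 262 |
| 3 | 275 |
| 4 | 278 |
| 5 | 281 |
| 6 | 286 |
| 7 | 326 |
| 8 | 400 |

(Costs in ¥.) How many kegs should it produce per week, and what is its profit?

Q = 7; profit = ¥101

Compute π = P·Q − TC at each output: Q=0: -150; Q=1: -162; Q=2: -140; Q=3: -92; Q=4: -34; Q=5: 24; Q=6: 80; Q=7: 101; Q=8: 88.
Profit is maximized at Q = 7. AVC there is 176/7 = ¥25.14 ≤ P, so producing beats shutting down (which would give -¥150).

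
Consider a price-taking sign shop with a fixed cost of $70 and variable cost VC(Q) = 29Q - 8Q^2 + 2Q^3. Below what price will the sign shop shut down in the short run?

$21 per unit

Short-run supply begins at min AVC. From VC = 29Q - 8Q^2 + 2Q^3, AVC = 29 - 8Q + 2Q^2.
dAVC/dQ = -8 + 4Q = 0 gives Q = 2. min AVC = 29 - 8·2 + 2·2^2 = 21.
So the shutdown price is $21.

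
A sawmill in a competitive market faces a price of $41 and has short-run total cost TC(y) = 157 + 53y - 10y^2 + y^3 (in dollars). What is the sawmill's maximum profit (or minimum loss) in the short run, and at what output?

Profit = -$85 at y = 6

AVC = 53 - 10y + y^2; min AVC = $28 at y = 5. Since P = $41 ≥ min AVC, the firm produces.
MC = 53 - 20y + 3y^2. Setting P = MC and taking the root on the rising branch gives y* = 6.
TR = 41·6 = 246. TC = 157 + 174 = 331. Profit = 246 − 331 = -$85.
That loss of $85 beats the $157 the firm would lose by shutting down; producing recovers $72 of fixed cost.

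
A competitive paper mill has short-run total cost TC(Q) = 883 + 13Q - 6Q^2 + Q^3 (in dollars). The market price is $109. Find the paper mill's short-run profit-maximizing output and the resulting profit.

AVC = 13 - 6Q + Q^2; min AVC = $4 at Q = 3. Since P = $109 ≥ min AVC, the firm produces.
MC = 13 - 12Q + 3Q^2. Setting P = MC and taking the root on the rising branch gives Q* = 8.
TR = 109·8 = 872. TC = 883 + 232 = 1115. Profit = 872 − 1115 = -$243.
Shutting down would mean losing the fixed cost of $883, so operating at a loss of $243 is better by $640.

Profit = -$243 at Q = 8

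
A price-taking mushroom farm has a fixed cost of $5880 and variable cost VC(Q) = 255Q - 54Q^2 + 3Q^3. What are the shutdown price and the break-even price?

Shutdown price = $12; break-even price = $507

AVC = 255 - 54Q + 3Q^2; minimized at Q = 9, giving min AVC = $12. That is the shutdown price.
ATC = 5880/Q + 255 - 54Q + 3Q^2. Setting dATC/dQ = −5880/Q^2 − 54 + 6Q = 0 gives Q = 14 (since 6·14^3 − 54·14^2 = 5880).
min ATC = 5880/14 + 255 − 54·14 + 3·14^2 = $507. That is the break-even price.
For $12 ≤ P < $507 the firm produces at a loss; below $12 it shuts down.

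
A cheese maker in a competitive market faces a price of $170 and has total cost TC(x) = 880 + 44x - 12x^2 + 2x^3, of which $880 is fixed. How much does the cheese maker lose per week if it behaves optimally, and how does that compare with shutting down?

Profit = -$96 at x = 7

AVC = 44 - 12x + 2x^2; min AVC = $26 at x = 3. Since P = $170 ≥ min AVC, the firm produces.
MC = 44 - 24x + 6x^2. Setting P = MC and taking the root on the rising branch gives x* = 7.
TR = 170·7 = 1190. TC = 880 + 406 = 1286. Profit = 1190 − 1286 = -$96.
That loss of $96 beats the $880 the firm would lose by shutting down; producing recovers $784 of fixed cost.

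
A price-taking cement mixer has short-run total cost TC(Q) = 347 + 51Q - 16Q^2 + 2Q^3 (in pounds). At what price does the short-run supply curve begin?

£19 per unit

Short-run supply begins at min AVC. From VC = 51Q - 16Q^2 + 2Q^3, AVC = 51 - 16Q + 2Q^2.
dAVC/dQ = -16 + 4Q = 0 gives Q = 4. min AVC = 51 - 16·4 + 2·4^2 = 19.
So the shutdown price is £19.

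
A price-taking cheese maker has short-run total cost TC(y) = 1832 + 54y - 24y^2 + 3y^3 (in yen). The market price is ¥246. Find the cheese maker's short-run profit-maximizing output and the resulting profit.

Profit = -¥296 at y = 8

AVC = 54 - 24y + 3y^2 has its minimum ¥6 at y = 4; price ¥246 clears that bar, so the firm operates.
With MC = 54 - 48y + 9y^2, P = MC on the upward-sloping part at y* = 8.
TR = 246·8 = 1968. TC = 1832 + 432 = 2264. Profit = 1968 − 2264 = -¥296.
Shutting down would mean losing the fixed cost of ¥1832, so operating at a loss of ¥296 is better by ¥1536.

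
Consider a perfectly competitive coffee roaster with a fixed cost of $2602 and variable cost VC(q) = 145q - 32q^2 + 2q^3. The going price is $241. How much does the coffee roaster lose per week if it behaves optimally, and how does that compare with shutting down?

AVC = 145 - 32q + 2q^2 has its minimum $17 at q = 8; price $241 clears that bar, so the firm operates.
With MC = 145 - 64q + 6q^2, P = MC on the upward-sloping part at q* = 12.
TR = 241·12 = 2892. TC = 2602 + 588 = 3190. Profit = 2892 − 3190 = -$298.
That loss of $298 beats the $2602 the firm would lose by shutting down; producing recovers $2304 of fixed cost.

Profit = -$298 at q = 12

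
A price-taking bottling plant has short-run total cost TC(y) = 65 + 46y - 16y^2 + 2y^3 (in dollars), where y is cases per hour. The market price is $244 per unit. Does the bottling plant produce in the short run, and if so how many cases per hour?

Variable cost is VC = 46y - 16y^2 + 2y^3, so AVC = VC/y = 46 - 16y + 2y^2 and MC = dTC/dy = 46 - 32y + 6y^2.
AVC is minimized where dAVC/dy = -16 + 4y = 0, at y = 4; min AVC = 46 - 16·4 + 2·4^2 = $14.
Because $244 ≥ $14, revenue can cover variable cost; the firm operates.
Set P = MC: 244 = 46 - 32y + 6y^2 → -198 - 32y + 6y^2 = 0. The roots are y = -11/3 and y = 9; the profit-maximizing output is on the rising part of MC, so y* = 9.
Check: AVC at y = 9 is $64 ≤ P, so revenue covers variable cost.
Profit = P·y − TC = 244·9 − 641 = $1555.

Produce at y = 9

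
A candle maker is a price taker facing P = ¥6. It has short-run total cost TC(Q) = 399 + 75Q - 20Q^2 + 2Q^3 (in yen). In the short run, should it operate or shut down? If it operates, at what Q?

Shut down

Variable cost is VC = 75Q - 20Q^2 + 2Q^3, so AVC = VC/Q = 75 - 20Q + 2Q^2 and MC = dTC/dQ = 75 - 40Q + 6Q^2.
AVC is minimized where dAVC/dQ = -20 + 4Q = 0, at Q = 5; min AVC = 75 - 20·5 + 2·5^2 = ¥25.
P = ¥6 lies below min AVC = ¥25; no output level covers variable cost.
The firm minimizes its loss by shutting down and losing only its fixed cost of ¥399.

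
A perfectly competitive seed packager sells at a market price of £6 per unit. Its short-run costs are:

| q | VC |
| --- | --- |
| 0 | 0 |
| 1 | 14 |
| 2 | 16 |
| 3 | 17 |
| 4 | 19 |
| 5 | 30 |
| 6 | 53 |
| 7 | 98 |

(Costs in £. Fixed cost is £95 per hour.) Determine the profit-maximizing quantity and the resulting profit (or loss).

Tabulate TR − TC: q=0: -95; q=1: -103; q=2: -99; q=3: -94; q=4: -90; q=5: -95; q=6: -112; q=7: -151.
Profit is maximized at q = 4. AVC there is 19/4 = £4.75 ≤ P, so producing beats shutting down (which would give -£95).

q = 4; profit = -£90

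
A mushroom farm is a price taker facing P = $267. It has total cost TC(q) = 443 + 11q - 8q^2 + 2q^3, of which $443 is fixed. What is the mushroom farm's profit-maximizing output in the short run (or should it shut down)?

Produce at q = 8

From TC, MC = TC'(q) = 11 - 16q + 6q^2 and AVC = VC/q = 11 - 8q + 2q^2.
AVC hits its minimum where MC = AVC, at q = 2, giving min AVC = 11 - 8·2 + 2·2^2 = $3.
Because $267 ≥ $3, revenue can cover variable cost; the firm operates.
Solving P = MC: -256 - 16q + 6q^2 = 0 ⇒ q = -16/3 or 8. On the upward-sloping branch, q* = 8.
Check: AVC at q = 8 is $75 ≤ P, so revenue covers variable cost.
Profit = P·q − TC = 267·8 − 1043 = $1093.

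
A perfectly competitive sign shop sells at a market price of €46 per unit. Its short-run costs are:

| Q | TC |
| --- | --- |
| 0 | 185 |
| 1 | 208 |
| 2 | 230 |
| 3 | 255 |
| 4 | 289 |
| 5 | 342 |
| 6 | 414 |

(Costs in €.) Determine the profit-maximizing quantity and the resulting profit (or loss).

Compute π = P·Q − TC at each output: Q=0: -185; Q=1: -162; Q=2: -138; Q=3: -117; Q=4: -105; Q=5: -112; Q=6: -138.
Profit is maximized at Q = 4. AVC there is 104/4 = €26 ≤ P, so producing beats shutting down (which would give -€185).

Q = 4; profit = -€105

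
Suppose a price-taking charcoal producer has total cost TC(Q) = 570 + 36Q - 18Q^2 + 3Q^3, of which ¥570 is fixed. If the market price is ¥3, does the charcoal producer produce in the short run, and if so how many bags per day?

Variable cost is VC = 36Q - 18Q^2 + 3Q^3, so AVC = VC/Q = 36 - 18Q + 3Q^2 and MC = dTC/dQ = 36 - 36Q + 9Q^2.
AVC is minimized where dAVC/dQ = -18 + 6Q = 0, at Q = 3; min AVC = 36 - 18·3 + 3·3^2 = ¥9.
With P < min AVC (¥3 < ¥9), every unit sold adds to the loss.
Shutting down limits the loss to fixed cost, ¥570.

Shut down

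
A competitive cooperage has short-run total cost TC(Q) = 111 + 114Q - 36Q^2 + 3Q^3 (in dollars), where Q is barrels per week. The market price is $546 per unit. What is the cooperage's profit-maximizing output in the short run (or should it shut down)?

Produce at Q = 12

Strip out fixed cost: VC = 114Q - 36Q^2 + 3Q^3. Then AVC = 114 - 36Q + 3Q^2 and MC = 114 - 72Q + 9Q^2.
The AVC parabola has its vertex at Q = 36/6 = 6, where AVC = 114 - 36·6 + 3·6^2 = $6.
P = $546 exceeds min AVC = $6, so the firm stays open.
Set P = MC: 546 = 114 - 72Q + 9Q^2 → -432 - 72Q + 9Q^2 = 0. The roots are Q = -4 and Q = 12; the profit-maximizing output is on the rising part of MC, so Q* = 12.
Check: AVC at Q = 12 is $114 ≤ P, so revenue covers variable cost.
Profit = P·Q − TC = 546·12 − 1479 = $5073.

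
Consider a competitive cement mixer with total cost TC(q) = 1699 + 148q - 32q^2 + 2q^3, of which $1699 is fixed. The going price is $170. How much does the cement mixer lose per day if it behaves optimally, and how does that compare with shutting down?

AVC = 148 - 32q + 2q^2 has its minimum $20 at q = 8; price $170 clears that bar, so the firm operates.
With MC = 148 - 64q + 6q^2, P = MC on the upward-sloping part at q* = 11.
TR = 170·11 = 1870. TC = 1699 + 418 = 2117. Profit = 1870 − 2117 = -$247.
That loss of $247 beats the $1699 the firm would lose by shutting down; producing recovers $1452 of fixed cost.

Profit = -$247 at q = 11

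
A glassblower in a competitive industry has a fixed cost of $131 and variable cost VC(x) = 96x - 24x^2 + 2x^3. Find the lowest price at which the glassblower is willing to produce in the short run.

The shutdown price is the minimum of AVC. VC = 96x - 24x^2 + 2x^3, so AVC = 96 - 24x + 2x^2.
At the minimum of AVC, MC = AVC. MC = 96 - 48x + 6x^2; setting MC = AVC gives 4x^2 - 24x = 0, so x = 6. min AVC = 24.
So the shutdown price is $24.

$24 per unit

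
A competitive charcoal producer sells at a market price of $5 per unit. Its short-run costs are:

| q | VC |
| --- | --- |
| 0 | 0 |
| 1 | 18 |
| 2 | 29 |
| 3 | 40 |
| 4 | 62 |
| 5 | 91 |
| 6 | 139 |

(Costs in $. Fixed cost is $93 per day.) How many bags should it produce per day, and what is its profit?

q = 0 (shut down); profit = -$93

Profit at each row (π = 5q − TC): q=0: -93; q=1: -106; q=2: -112; q=3: -118; q=4: -135; q=5: -159; q=6: -202.
Profit is highest at q = 0. Equivalently, the lowest AVC in the table is 40/3 ≈ $13.33 at q = 3, and P = $5 falls below it — price never covers variable cost, so the firm shuts down and loses only its fixed cost.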